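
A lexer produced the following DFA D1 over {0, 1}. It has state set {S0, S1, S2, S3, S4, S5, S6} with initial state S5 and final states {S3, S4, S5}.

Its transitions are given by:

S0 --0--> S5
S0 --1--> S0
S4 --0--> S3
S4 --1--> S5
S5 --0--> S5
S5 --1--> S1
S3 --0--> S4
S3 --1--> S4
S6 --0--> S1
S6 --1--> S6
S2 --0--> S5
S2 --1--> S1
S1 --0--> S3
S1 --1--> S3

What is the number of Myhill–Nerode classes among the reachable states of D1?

4

First remove the unreachable states {S0,S2,S6}; 4 states remain.
P0 = {S3,S4,S5} | {S1}.
Refine {S3,S4,S5} on symbol 1: members go to different blocks, giving {S3,S4} and {S5}.
Refine {S3,S4} on symbol 1: members go to different blocks, giving {S3} and {S4}.
The partition is now stable with 4 blocks: {S3} | {S1} | {S5} | {S4}.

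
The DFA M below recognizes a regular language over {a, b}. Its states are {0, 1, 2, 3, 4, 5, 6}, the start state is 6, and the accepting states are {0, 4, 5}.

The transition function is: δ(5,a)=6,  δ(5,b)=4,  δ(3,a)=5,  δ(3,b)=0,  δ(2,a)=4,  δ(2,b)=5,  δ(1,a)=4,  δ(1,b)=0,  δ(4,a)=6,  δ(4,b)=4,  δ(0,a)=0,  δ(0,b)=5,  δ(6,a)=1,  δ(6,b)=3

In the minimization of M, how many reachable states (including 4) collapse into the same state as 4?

2

Reachable states from the start: {0,1,3,4,5,6}. Unreachable: {2} — drop them.
Start with accepting vs non-accepting: {0,4,5} | {1,3,6}.
Split {0,4,5} by δ(·,a) → {4,5} and {0}.
Split {1,3,6} by δ(·,a) → {1,3} and {6}.
No further refinement is possible. Final partition (4 blocks): {4,5} | {1,3} | {0} | {6}.
State 4 belongs to the block {4,5}, which has 2 states.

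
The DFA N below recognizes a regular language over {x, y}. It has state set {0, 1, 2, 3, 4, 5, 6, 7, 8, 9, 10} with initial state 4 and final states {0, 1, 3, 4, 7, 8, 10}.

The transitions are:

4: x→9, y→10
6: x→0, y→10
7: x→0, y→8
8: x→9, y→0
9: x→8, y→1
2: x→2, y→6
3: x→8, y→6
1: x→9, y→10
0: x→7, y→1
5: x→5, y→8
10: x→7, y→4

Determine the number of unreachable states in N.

4

No path from 4 leads to 2, 3, 5, 6; the other 7 states are all reachable.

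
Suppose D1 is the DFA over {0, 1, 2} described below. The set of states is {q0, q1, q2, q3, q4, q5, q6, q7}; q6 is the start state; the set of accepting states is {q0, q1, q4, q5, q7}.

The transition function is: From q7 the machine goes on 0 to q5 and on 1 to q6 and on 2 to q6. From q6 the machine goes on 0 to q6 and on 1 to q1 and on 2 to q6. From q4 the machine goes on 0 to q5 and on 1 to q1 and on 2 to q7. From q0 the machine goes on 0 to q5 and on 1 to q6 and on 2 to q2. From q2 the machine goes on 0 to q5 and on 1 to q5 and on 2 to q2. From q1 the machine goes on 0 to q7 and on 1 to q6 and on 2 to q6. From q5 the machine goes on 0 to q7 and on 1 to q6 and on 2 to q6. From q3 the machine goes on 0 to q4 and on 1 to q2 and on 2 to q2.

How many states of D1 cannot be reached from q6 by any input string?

4

BFS from q6 reaches {q1, q5, q6, q7}; the 4 state(s) q0, q2, q3, q4 are never visited.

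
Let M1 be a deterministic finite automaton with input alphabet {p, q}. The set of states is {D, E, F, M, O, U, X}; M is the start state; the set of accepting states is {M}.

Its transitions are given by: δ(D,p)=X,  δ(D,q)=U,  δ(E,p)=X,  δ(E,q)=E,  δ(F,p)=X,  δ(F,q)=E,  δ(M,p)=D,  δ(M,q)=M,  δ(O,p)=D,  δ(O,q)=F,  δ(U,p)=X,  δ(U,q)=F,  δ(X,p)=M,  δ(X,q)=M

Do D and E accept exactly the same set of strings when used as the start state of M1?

Yes

First remove the unreachable states {O}; 6 states remain.
P0 = {M} | {D,E,F,U,X}.
On input p, block {D,E,F,U,X} splits into {D,E,F,U} and {X}.
No further refinement is possible. Final partition (3 blocks): {M} | {D,E,F,U} | {X}.
D and E lie in the same block of the stable partition, so they are equivalent — no string distinguishes them.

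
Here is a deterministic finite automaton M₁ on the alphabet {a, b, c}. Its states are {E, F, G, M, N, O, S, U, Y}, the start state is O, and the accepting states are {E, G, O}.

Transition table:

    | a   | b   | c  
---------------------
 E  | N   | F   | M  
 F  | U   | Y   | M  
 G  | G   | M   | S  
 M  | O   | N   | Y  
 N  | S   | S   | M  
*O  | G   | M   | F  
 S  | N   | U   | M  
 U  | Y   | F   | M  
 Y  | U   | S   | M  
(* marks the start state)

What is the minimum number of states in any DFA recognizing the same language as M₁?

States {E} cannot be reached from the start state, so discard them.
P0 = {G,O} | {F,M,N,S,U,Y}.
Split {F,M,N,S,U,Y} by δ(·,a) → {F,N,S,U,Y} and {M}.
The partition is now stable with 3 blocks: {G,O} | {F,N,S,U,Y} | {M}.

3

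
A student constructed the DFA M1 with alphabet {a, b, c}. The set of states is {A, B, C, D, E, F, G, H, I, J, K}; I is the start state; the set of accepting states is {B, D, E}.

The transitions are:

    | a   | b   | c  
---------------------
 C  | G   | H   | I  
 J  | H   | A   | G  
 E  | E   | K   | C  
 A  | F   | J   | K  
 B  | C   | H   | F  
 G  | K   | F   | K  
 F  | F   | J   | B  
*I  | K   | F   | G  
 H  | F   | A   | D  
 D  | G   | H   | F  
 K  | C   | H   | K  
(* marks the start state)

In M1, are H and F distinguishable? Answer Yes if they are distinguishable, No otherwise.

First remove the unreachable states {E}; 10 states remain.
P0 = {B,D} | {A,C,F,G,H,I,J,K}.
Refine {A,C,F,G,H,I,J,K} on symbol c: members go to different blocks, giving {A,C,G,I,J,K} and {F,H}.
On input a, block {A,C,G,I,J,K} splits into {C,G,I,K} and {A,J}.
Stable partition: {B,D} | {C,G,I,K} | {F,H} | {A,J} — 4 equivalence classes.
H and F lie in the same block of the stable partition, so they are equivalent — no string distinguishes them.

No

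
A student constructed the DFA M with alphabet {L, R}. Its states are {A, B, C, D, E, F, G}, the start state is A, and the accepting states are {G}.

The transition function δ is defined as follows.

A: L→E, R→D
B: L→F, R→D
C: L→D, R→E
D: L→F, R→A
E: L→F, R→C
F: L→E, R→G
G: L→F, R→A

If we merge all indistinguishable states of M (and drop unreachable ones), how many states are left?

4

States {B} cannot be reached from the start state, so discard them.
Start with accepting vs non-accepting: {G} | {A,C,D,E,F}.
Split {A,C,D,E,F} by δ(·,R) → {A,C,D,E} and {F}.
Refine {A,C,D,E} on symbol L: members go to different blocks, giving {A,C} and {D,E}.
No further refinement is possible. Final partition (4 blocks): {G} | {A,C} | {F} | {D,E}.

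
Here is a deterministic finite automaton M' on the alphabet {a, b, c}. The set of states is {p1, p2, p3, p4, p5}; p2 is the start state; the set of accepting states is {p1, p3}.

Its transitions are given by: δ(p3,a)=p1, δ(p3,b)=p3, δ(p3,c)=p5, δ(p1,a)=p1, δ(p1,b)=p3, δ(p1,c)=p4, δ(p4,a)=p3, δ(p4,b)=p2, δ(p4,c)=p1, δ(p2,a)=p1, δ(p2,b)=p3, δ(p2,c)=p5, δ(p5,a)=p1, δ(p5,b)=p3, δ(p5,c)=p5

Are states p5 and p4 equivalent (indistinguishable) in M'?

No

Every state is reachable, so we keep all 5.
P0 = {p1,p3} | {p2,p4,p5}.
Split {p2,p4,p5} by δ(·,b) → {p2,p5} and {p4}.
Refine {p1,p3} on symbol c: members go to different blocks, giving {p1} and {p3}.
Stable partition: {p1} | {p2,p5} | {p4} | {p3} — 4 equivalence classes.
p5 and p4 end up in different blocks, so they are distinguishable. For instance, the string 'b' is accepted from only p5.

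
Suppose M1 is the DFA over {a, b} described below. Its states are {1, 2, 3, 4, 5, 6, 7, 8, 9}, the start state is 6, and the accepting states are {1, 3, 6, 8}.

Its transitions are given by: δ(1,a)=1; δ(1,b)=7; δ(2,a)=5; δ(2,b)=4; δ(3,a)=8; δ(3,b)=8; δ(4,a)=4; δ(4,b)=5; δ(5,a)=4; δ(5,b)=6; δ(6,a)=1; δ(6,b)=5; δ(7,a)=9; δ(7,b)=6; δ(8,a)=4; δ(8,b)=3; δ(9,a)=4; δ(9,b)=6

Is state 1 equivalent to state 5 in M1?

No

States {2,3,8} cannot be reached from the start state, so discard them.
Initial partition by acceptance: {1,6} | {4,5,7,9}.
On input b, block {4,5,7,9} splits into {5,7,9} and {4}.
On input a, block {5,7,9} splits into {5,9} and {7}.
On input b, block {1,6} splits into {1} and {6}.
No further refinement is possible. Final partition (5 blocks): {1} | {5,9} | {4} | {7} | {6}.
1 and 5 end up in different blocks, so they are distinguishable. For instance, the string 'ε' is accepted from only 1.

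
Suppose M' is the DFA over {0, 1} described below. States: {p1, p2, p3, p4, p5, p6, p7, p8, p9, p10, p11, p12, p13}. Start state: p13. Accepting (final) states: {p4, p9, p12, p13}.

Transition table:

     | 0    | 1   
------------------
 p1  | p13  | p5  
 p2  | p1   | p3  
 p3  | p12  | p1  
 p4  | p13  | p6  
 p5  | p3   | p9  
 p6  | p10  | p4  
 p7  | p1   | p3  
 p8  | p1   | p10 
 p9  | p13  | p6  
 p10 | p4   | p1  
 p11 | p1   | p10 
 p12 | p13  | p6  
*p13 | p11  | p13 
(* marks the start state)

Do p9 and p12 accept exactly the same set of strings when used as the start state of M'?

Yes

States {p2,p7,p8} cannot be reached from the start state, so discard them.
Initial partition by acceptance: {p4,p9,p12,p13} | {p1,p3,p5,p6,p10,p11}.
Refine {p4,p9,p12,p13} on symbol 0: members go to different blocks, giving {p4,p9,p12} and {p13}.
On input 0, block {p1,p3,p5,p6,p10,p11} splits into {p5,p6,p11} and {p3,p10} and {p1}.
Split {p5,p6,p11} by δ(·,0) → {p5,p6} and {p11}.
Stable partition: {p4,p9,p12} | {p5,p6} | {p13} | {p3,p10} | {p1} | {p11} — 6 equivalence classes.
p9 and p12 lie in the same block of the stable partition, so they are equivalent — no string distinguishes them.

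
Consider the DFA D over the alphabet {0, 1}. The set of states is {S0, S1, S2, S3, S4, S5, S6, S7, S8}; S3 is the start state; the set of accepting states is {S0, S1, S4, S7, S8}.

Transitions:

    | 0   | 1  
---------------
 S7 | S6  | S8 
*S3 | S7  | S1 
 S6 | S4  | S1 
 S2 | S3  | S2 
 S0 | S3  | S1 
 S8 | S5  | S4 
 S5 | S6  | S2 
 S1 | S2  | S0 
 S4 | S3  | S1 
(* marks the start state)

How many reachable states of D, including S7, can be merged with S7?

Every state is reachable, so we keep all 9.
Start with accepting vs non-accepting: {S0,S1,S4,S7,S8} | {S2,S3,S5,S6}.
Refine {S2,S3,S5,S6} on symbol 0: members go to different blocks, giving {S2,S5} and {S3,S6}.
On input 0, block {S0,S1,S4,S7,S8} splits into {S0,S4,S7} and {S1,S8}.
The partition is now stable with 4 blocks: {S0,S4,S7} | {S2,S5} | {S3,S6} | {S1,S8}.
State S7 belongs to the block {S0,S4,S7}, which has 3 states.

3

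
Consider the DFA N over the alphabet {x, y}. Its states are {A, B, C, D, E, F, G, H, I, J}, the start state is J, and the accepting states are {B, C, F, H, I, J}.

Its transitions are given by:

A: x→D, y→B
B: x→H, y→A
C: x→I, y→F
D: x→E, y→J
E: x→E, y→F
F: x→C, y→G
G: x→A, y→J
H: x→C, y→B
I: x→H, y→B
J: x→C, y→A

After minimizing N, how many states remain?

Start with accepting vs non-accepting: {B,C,F,H,I,J} | {A,D,E,G}.
Split {B,C,F,H,I,J} by δ(·,y) → {B,F,J} and {C,H,I}.
No further refinement is possible. Final partition (3 blocks): {B,F,J} | {A,D,E,G} | {C,H,I}.

3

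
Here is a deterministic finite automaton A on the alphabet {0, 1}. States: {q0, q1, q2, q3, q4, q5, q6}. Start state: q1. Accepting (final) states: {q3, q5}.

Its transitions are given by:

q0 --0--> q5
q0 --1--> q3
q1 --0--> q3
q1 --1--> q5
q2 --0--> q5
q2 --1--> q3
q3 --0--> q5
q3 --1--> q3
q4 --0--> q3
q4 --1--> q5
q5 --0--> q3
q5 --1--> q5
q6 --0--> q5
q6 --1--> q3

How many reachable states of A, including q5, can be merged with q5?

2

Reachable states from the start: {q1,q3,q5}. Unreachable: {q0,q2,q4,q6} — drop them.
Initial partition by acceptance: {q3,q5} | {q1}.
Stable partition: {q3,q5} | {q1} — 2 equivalence classes.
The equivalence class containing q5 is {q3,q5}, of size 2.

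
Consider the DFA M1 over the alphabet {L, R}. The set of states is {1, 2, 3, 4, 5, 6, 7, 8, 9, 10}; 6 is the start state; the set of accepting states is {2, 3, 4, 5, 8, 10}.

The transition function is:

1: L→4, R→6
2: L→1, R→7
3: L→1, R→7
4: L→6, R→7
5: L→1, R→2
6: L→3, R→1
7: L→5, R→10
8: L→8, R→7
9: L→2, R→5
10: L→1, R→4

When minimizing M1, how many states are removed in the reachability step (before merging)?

No path from 6 leads to 8, 9; the other 8 states are all reachable.

2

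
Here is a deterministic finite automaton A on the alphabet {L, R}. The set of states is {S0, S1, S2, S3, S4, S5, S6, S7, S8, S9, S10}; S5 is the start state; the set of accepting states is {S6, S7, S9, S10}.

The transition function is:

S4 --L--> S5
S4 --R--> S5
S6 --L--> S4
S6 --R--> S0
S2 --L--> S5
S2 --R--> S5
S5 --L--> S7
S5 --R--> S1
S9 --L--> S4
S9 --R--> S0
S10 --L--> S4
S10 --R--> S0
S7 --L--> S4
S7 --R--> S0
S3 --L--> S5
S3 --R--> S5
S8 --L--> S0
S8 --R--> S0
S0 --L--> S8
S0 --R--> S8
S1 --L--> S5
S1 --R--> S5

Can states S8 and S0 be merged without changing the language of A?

Yes

First remove the unreachable states {S2,S3,S6,S9,S10}; 6 states remain.
Start with accepting vs non-accepting: {S7} | {S0,S1,S4,S5,S8}.
Split {S0,S1,S4,S5,S8} by δ(·,L) → {S0,S1,S4,S8} and {S5}.
On input L, block {S0,S1,S4,S8} splits into {S0,S8} and {S1,S4}.
No further refinement is possible. Final partition (4 blocks): {S7} | {S0,S8} | {S5} | {S1,S4}.
S8 and S0 lie in the same block of the stable partition, so they are equivalent — no string distinguishes them.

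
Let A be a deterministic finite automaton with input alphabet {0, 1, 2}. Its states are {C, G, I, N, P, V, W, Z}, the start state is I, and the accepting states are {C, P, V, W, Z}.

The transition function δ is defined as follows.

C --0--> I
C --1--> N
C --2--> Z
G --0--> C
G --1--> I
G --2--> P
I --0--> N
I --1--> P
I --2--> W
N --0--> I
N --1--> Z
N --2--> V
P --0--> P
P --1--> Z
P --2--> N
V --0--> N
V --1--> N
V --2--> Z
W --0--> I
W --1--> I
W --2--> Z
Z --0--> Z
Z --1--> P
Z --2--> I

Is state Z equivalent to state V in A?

States {C,G} cannot be reached from the start state, so discard them.
Start with accepting vs non-accepting: {P,V,W,Z} | {I,N}.
Split {P,V,W,Z} by δ(·,0) → {V,W} and {P,Z}.
Stable partition: {V,W} | {I,N} | {P,Z} — 3 equivalence classes.
Z and V end up in different blocks, so they are distinguishable. For instance, the string '0' is accepted from only Z.

No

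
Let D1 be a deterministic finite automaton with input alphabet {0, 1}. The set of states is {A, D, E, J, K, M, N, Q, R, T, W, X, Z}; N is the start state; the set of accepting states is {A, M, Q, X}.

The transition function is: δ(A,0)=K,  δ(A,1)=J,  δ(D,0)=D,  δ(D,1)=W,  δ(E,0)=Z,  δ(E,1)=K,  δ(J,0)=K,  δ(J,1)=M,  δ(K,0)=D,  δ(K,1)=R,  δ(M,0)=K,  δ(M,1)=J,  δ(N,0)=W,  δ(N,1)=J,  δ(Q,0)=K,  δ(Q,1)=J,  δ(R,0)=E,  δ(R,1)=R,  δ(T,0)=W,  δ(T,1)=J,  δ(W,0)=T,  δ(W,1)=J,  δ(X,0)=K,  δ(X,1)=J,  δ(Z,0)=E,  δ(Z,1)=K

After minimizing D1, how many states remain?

7

Reachable states from the start: {D,E,J,K,M,N,R,T,W,Z}. Unreachable: {A,Q,X} — drop them.
Start with accepting vs non-accepting: {M} | {D,E,J,K,N,R,T,W,Z}.
Split {D,E,J,K,N,R,T,W,Z} by δ(·,1) → {D,E,K,N,R,T,W,Z} and {J}.
Split {D,E,K,N,R,T,W,Z} by δ(·,1) → {D,E,K,R,Z} and {N,T,W}.
Split {D,E,K,R,Z} by δ(·,1) → {E,K,R,Z} and {D}.
On input 0, block {E,K,R,Z} splits into {E,R,Z} and {K}.
Split {E,R,Z} by δ(·,1) → {E,Z} and {R}.
No further refinement is possible. Final partition (7 blocks): {M} | {E,Z} | {J} | {N,T,W} | {D} | {K} | {R}.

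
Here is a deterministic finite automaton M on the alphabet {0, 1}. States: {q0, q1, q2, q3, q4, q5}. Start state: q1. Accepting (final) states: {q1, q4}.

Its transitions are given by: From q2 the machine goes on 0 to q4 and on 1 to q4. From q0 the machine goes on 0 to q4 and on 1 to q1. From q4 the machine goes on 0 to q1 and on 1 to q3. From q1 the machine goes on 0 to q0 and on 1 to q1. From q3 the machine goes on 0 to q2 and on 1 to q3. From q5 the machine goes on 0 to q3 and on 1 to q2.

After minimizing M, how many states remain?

5

First remove the unreachable states {q5}; 5 states remain.
Start with accepting vs non-accepting: {q1,q4} | {q0,q2,q3}.
Split {q1,q4} by δ(·,0) → {q1} and {q4}.
Split {q0,q2,q3} by δ(·,0) → {q0,q2} and {q3}.
On input 1, block {q0,q2} splits into {q0} and {q2}.
Stable partition: {q1} | {q0} | {q4} | {q3} | {q2} — 5 equivalence classes.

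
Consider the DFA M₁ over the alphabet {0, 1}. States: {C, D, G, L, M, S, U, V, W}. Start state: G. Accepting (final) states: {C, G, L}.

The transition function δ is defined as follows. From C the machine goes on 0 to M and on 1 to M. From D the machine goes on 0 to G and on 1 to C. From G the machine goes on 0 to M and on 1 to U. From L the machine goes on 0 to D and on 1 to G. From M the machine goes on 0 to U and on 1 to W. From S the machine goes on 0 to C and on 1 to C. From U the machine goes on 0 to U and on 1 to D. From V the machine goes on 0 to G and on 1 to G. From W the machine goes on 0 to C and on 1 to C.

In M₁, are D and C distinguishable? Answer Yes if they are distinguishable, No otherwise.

Yes

Reachable states from the start: {C,D,G,M,U,W}. Unreachable: {L,S,V} — drop them.
P0 = {C,G} | {D,M,U,W}.
Refine {D,M,U,W} on symbol 0: members go to different blocks, giving {M,U} and {D,W}.
No further refinement is possible. Final partition (3 blocks): {C,G} | {M,U} | {D,W}.
D and C end up in different blocks, so they are distinguishable. For instance, the string 'ε' is accepted from only C.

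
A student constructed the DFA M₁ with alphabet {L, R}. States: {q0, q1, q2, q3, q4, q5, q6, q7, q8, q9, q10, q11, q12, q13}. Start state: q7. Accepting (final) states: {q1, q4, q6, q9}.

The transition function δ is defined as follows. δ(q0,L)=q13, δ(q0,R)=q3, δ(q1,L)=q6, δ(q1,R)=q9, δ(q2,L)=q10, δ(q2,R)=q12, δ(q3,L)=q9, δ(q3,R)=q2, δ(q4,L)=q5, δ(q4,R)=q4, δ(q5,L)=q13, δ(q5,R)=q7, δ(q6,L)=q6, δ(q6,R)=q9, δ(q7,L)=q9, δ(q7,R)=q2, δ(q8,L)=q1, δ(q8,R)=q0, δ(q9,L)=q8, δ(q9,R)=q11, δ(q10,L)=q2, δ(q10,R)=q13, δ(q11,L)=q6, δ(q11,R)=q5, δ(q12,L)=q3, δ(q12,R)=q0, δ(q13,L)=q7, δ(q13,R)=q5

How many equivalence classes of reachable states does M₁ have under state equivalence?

7

First remove the unreachable states {q4}; 13 states remain.
P0 = {q1,q6,q9} | {q0,q2,q3,q5,q7,q8,q10,q11,q12,q13}.
On input L, block {q1,q6,q9} splits into {q1,q6} and {q9}.
Refine {q0,q2,q3,q5,q7,q8,q10,q11,q12,q13} on symbol L: members go to different blocks, giving {q0,q2,q5,q10,q12,q13} and {q3,q7} and {q8,q11}.
On input L, block {q0,q2,q5,q10,q12,q13} splits into {q0,q2,q5,q10} and {q12,q13}.
On input L, block {q0,q2,q5,q10} splits into {q0,q5} and {q2,q10}.
Stable partition: {q1,q6} | {q0,q5} | {q9} | {q3,q7} | {q8,q11} | {q12,q13} | {q2,q10} — 7 equivalence classes.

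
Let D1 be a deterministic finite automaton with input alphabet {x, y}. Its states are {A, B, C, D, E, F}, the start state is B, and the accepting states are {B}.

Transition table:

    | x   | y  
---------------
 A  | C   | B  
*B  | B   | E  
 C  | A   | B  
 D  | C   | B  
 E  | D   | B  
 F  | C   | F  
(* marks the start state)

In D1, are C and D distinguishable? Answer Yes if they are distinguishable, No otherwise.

No

First remove the unreachable states {F}; 5 states remain.
P0 = {B} | {A,C,D,E}.
No further refinement is possible. Final partition (2 blocks): {B} | {A,C,D,E}.
C and D lie in the same block of the stable partition, so they are equivalent — no string distinguishes them.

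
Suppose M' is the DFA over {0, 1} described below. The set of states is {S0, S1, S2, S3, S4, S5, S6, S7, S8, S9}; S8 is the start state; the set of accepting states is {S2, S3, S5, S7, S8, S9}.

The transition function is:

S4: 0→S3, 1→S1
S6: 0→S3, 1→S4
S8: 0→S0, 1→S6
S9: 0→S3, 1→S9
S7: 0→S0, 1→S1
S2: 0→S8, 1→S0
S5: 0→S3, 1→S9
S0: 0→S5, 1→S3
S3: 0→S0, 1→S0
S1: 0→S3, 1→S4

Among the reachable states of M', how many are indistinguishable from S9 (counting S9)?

Reachable states from the start: {S0,S1,S3,S4,S5,S6,S8,S9}. Unreachable: {S2,S7} — drop them.
Start with accepting vs non-accepting: {S3,S5,S8,S9} | {S0,S1,S4,S6}.
Split {S3,S5,S8,S9} by δ(·,0) → {S3,S8} and {S5,S9}.
On input 0, block {S0,S1,S4,S6} splits into {S1,S4,S6} and {S0}.
Split {S3,S8} by δ(·,1) → {S3} and {S8}.
The partition is now stable with 5 blocks: {S3} | {S1,S4,S6} | {S5,S9} | {S0} | {S8}.
The equivalence class containing S9 is {S5,S9}, of size 2.

2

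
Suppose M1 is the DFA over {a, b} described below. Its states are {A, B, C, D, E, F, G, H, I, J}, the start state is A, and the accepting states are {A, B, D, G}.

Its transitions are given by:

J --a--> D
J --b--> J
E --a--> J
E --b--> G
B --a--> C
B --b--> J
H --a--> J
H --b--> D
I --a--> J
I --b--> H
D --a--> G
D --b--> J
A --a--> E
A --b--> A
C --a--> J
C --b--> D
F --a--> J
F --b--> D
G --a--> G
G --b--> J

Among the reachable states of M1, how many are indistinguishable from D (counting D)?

2

Reachable states from the start: {A,D,E,G,J}. Unreachable: {B,C,F,H,I} — drop them.
Start with accepting vs non-accepting: {A,D,G} | {E,J}.
Split {A,D,G} by δ(·,a) → {D,G} and {A}.
On input a, block {E,J} splits into {E} and {J}.
Stable partition: {D,G} | {E} | {A} | {J} — 4 equivalence classes.
State D belongs to the block {D,G}, which has 2 states.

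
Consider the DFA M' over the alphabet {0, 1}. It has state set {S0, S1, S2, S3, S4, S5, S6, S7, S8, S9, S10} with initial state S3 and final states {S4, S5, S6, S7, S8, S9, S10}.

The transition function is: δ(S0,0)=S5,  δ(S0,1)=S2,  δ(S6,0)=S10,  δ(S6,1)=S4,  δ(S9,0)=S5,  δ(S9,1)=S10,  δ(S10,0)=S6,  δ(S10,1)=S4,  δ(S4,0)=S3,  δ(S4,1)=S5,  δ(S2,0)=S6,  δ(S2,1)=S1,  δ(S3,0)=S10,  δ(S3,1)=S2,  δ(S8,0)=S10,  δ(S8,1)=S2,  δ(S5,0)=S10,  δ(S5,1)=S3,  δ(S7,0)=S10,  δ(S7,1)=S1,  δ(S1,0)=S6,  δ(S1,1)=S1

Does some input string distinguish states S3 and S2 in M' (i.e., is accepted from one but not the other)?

No

First remove the unreachable states {S0,S7,S8,S9}; 7 states remain.
P0 = {S4,S5,S6,S10} | {S1,S2,S3}.
Split {S4,S5,S6,S10} by δ(·,0) → {S5,S6,S10} and {S4}.
Split {S5,S6,S10} by δ(·,1) → {S6,S10} and {S5}.
Stable partition: {S6,S10} | {S1,S2,S3} | {S4} | {S5} — 4 equivalence classes.
S3 and S2 lie in the same block of the stable partition, so they are equivalent — no string distinguishes them.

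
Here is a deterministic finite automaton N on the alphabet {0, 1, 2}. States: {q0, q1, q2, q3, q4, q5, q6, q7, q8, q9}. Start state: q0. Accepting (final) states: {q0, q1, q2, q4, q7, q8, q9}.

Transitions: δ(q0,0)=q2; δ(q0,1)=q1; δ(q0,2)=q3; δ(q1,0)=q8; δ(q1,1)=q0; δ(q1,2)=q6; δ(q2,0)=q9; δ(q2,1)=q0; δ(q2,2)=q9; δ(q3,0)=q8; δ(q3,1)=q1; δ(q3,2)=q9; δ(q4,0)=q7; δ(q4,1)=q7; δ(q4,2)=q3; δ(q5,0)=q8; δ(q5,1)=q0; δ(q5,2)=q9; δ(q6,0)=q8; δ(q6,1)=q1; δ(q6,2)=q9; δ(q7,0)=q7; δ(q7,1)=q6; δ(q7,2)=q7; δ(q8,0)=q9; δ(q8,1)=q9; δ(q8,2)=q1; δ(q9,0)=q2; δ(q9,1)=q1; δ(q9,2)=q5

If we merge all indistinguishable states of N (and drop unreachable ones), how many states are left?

Reachable states from the start: {q0,q1,q2,q3,q5,q6,q8,q9}. Unreachable: {q4,q7} — drop them.
P0 = {q0,q1,q2,q8,q9} | {q3,q5,q6}.
Refine {q0,q1,q2,q8,q9} on symbol 2: members go to different blocks, giving {q0,q1,q9} and {q2,q8}.
Stable partition: {q0,q1,q9} | {q3,q5,q6} | {q2,q8} — 3 equivalence classes.

3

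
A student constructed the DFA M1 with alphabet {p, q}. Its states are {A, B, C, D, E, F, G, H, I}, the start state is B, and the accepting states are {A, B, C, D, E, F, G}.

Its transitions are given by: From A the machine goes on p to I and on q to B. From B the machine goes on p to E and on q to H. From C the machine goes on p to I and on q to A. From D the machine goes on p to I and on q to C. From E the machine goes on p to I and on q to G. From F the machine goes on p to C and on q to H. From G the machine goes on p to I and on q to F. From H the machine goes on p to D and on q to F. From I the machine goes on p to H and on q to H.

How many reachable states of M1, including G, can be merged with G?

2

Every state is reachable, so we keep all 9.
Initial partition by acceptance: {A,B,C,D,E,F,G} | {H,I}.
On input p, block {A,B,C,D,E,F,G} splits into {A,C,D,E,G} and {B,F}.
Refine {A,C,D,E,G} on symbol q: members go to different blocks, giving {C,D,E} and {A,G}.
Split {C,D,E} by δ(·,q) → {C,E} and {D}.
Refine {H,I} on symbol p: members go to different blocks, giving {H} and {I}.
Stable partition: {C,E} | {H} | {B,F} | {A,G} | {D} | {I} — 6 equivalence classes.
The equivalence class containing G is {A,G}, of size 2.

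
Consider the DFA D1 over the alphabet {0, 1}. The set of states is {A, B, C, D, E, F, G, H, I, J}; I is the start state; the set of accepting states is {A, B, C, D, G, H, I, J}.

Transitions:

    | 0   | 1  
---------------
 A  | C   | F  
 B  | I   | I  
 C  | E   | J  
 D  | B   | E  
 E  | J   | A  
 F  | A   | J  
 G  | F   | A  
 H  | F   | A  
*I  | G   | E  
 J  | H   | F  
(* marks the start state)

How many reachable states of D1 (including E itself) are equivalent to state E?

2

Reachable states from the start: {A,C,E,F,G,H,I,J}. Unreachable: {B,D} — drop them.
Start with accepting vs non-accepting: {A,C,G,H,I,J} | {E,F}.
Refine {A,C,G,H,I,J} on symbol 0: members go to different blocks, giving {A,I,J} and {C,G,H}.
Stable partition: {A,I,J} | {E,F} | {C,G,H} — 3 equivalence classes.
The equivalence class containing E is {E,F}, of size 2.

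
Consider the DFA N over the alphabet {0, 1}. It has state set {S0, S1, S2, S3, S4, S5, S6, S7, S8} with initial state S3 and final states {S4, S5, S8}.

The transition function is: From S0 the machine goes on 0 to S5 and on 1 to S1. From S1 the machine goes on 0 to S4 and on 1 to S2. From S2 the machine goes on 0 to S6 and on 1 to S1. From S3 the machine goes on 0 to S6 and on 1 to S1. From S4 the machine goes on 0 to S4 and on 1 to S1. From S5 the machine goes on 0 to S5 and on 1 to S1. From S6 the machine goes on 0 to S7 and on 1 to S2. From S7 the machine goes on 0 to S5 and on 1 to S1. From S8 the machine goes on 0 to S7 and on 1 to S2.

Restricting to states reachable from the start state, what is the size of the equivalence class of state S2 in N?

Reachable states from the start: {S1,S2,S3,S4,S5,S6,S7}. Unreachable: {S0,S8} — drop them.
P0 = {S4,S5} | {S1,S2,S3,S6,S7}.
Split {S1,S2,S3,S6,S7} by δ(·,0) → {S2,S3,S6} and {S1,S7}.
Refine {S2,S3,S6} on symbol 0: members go to different blocks, giving {S2,S3} and {S6}.
Split {S1,S7} by δ(·,1) → {S1} and {S7}.
The partition is now stable with 5 blocks: {S4,S5} | {S2,S3} | {S1} | {S6} | {S7}.
State S2 belongs to the block {S2,S3}, which has 2 states.

2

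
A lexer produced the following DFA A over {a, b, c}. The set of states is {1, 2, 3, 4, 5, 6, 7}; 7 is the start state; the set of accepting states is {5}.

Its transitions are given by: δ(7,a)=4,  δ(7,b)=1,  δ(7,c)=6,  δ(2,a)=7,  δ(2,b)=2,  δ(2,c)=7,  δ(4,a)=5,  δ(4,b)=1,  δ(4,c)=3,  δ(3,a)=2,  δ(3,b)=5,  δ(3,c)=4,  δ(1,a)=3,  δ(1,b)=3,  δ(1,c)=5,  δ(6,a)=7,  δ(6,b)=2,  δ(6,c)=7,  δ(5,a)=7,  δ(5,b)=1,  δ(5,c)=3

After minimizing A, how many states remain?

Initial partition by acceptance: {5} | {1,2,3,4,6,7}.
On input a, block {1,2,3,4,6,7} splits into {1,2,3,6,7} and {4}.
Split {1,2,3,6,7} by δ(·,a) → {1,2,3,6} and {7}.
Split {1,2,3,6} by δ(·,a) → {1,3} and {2,6}.
Split {1,3} by δ(·,a) → {1} and {3}.
The partition is now stable with 6 blocks: {5} | {1} | {4} | {7} | {2,6} | {3}.

6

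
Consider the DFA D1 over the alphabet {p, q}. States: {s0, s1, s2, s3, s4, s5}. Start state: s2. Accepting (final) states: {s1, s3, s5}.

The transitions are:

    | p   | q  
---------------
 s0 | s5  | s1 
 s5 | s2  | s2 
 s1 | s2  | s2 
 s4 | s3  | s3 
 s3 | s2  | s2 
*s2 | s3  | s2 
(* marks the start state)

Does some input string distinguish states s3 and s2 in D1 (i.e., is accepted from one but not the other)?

States {s0,s1,s4,s5} cannot be reached from the start state, so discard them.
P0 = {s3} | {s2}.
No further refinement is possible. Final partition (2 blocks): {s3} | {s2}.
s3 and s2 end up in different blocks, so they are distinguishable. For instance, the string 'ε' is accepted from only s3.

Yes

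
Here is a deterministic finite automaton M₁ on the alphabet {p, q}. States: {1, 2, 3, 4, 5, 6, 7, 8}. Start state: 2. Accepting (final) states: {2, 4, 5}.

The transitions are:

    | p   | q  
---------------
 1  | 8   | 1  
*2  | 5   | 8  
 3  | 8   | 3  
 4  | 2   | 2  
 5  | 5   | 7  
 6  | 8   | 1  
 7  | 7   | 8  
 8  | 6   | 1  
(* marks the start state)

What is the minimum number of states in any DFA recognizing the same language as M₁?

First remove the unreachable states {3,4}; 6 states remain.
P0 = {2,5} | {1,6,7,8}.
The partition is now stable with 2 blocks: {2,5} | {1,6,7,8}.

2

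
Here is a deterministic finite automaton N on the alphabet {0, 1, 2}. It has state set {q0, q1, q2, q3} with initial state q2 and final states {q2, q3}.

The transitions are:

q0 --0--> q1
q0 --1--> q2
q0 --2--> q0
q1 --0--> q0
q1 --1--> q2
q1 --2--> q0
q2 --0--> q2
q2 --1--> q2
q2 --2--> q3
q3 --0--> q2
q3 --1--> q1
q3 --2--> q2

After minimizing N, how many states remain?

Start with accepting vs non-accepting: {q2,q3} | {q0,q1}.
Split {q2,q3} by δ(·,1) → {q2} and {q3}.
Stable partition: {q2} | {q0,q1} | {q3} — 3 equivalence classes.

3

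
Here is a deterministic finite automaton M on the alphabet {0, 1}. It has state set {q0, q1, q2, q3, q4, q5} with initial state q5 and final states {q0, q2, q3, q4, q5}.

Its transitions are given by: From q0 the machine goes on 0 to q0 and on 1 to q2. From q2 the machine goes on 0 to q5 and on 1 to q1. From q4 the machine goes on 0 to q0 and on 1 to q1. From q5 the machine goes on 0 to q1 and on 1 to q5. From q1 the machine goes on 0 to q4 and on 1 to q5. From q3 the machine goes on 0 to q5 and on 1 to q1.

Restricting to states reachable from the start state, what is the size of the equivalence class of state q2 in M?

1

First remove the unreachable states {q3}; 5 states remain.
P0 = {q0,q2,q4,q5} | {q1}.
Refine {q0,q2,q4,q5} on symbol 0: members go to different blocks, giving {q0,q2,q4} and {q5}.
Refine {q0,q2,q4} on symbol 0: members go to different blocks, giving {q0,q4} and {q2}.
On input 1, block {q0,q4} splits into {q0} and {q4}.
The partition is now stable with 5 blocks: {q0} | {q1} | {q5} | {q2} | {q4}.
The equivalence class containing q2 is {q2}, of size 1.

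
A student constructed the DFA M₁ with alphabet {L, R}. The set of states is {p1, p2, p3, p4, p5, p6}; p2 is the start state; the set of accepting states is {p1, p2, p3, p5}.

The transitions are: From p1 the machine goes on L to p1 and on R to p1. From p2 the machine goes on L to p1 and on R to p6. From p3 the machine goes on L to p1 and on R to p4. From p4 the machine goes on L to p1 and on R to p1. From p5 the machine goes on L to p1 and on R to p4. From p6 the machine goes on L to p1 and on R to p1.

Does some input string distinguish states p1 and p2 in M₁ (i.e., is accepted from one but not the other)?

Reachable states from the start: {p1,p2,p6}. Unreachable: {p3,p4,p5} — drop them.
Start with accepting vs non-accepting: {p1,p2} | {p6}.
Refine {p1,p2} on symbol R: members go to different blocks, giving {p1} and {p2}.
The partition is now stable with 3 blocks: {p1} | {p6} | {p2}.
p1 and p2 end up in different blocks, so they are distinguishable. For instance, the string 'R' is accepted from only p1.

Yes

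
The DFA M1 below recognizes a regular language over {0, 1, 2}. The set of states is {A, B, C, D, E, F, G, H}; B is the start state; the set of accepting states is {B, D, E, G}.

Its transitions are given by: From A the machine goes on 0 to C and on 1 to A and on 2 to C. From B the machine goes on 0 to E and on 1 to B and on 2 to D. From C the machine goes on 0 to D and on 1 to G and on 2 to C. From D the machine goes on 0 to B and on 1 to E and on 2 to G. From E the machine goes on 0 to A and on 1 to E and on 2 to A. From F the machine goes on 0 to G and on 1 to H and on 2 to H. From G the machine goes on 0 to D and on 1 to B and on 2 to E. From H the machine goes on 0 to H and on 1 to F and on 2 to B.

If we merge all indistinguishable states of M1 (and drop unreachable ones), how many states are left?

6

First remove the unreachable states {F,H}; 6 states remain.
Start with accepting vs non-accepting: {B,D,E,G} | {A,C}.
Refine {B,D,E,G} on symbol 0: members go to different blocks, giving {B,D,G} and {E}.
On input 0, block {B,D,G} splits into {D,G} and {B}.
On input 0, block {D,G} splits into {D} and {G}.
On input 0, block {A,C} splits into {A} and {C}.
No further refinement is possible. Final partition (6 blocks): {D} | {A} | {E} | {B} | {G} | {C}.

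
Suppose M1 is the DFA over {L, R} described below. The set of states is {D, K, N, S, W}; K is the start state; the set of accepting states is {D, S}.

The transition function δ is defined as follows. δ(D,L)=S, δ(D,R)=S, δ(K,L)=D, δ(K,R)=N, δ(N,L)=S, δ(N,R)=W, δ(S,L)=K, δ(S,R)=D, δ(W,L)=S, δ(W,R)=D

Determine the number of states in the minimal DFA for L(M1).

5

Every state is reachable, so we keep all 5.
Initial partition by acceptance: {D,S} | {K,N,W}.
On input L, block {D,S} splits into {S} and {D}.
Split {K,N,W} by δ(·,L) → {N,W} and {K}.
Refine {N,W} on symbol R: members go to different blocks, giving {W} and {N}.
The partition is now stable with 5 blocks: {S} | {W} | {D} | {K} | {N}.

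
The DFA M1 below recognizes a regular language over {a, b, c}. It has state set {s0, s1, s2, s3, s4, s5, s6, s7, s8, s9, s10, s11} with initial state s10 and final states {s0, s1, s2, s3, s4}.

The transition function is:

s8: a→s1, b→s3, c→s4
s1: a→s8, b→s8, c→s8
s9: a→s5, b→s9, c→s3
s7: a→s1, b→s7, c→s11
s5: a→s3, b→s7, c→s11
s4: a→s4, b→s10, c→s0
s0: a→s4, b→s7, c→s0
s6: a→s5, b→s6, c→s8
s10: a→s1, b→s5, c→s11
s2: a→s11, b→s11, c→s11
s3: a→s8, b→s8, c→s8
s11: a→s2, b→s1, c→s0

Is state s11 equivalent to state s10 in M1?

First remove the unreachable states {s6,s9}; 10 states remain.
P0 = {s0,s1,s2,s3,s4} | {s5,s7,s8,s10,s11}.
On input a, block {s0,s1,s2,s3,s4} splits into {s1,s2,s3} and {s0,s4}.
Split {s5,s7,s8,s10,s11} by δ(·,b) → {s5,s7,s10} and {s8,s11}.
Stable partition: {s1,s2,s3} | {s5,s7,s10} | {s0,s4} | {s8,s11} — 4 equivalence classes.
s11 and s10 end up in different blocks, so they are distinguishable. For instance, the string 'b' is accepted from only s11.

No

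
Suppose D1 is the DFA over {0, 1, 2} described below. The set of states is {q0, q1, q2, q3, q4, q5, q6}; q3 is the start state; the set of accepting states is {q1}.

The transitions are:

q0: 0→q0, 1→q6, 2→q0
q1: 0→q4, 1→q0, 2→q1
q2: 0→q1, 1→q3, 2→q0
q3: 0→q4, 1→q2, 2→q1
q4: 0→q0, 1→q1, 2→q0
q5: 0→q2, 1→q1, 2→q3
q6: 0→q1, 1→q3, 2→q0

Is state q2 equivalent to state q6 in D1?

First remove the unreachable states {q5}; 6 states remain.
Start with accepting vs non-accepting: {q1} | {q0,q2,q3,q4,q6}.
Split {q0,q2,q3,q4,q6} by δ(·,0) → {q0,q3,q4} and {q2,q6}.
On input 1, block {q0,q3,q4} splits into {q0,q3} and {q4}.
Refine {q0,q3} on symbol 0: members go to different blocks, giving {q0} and {q3}.
The partition is now stable with 5 blocks: {q1} | {q0} | {q2,q6} | {q4} | {q3}.
q2 and q6 lie in the same block of the stable partition, so they are equivalent — no string distinguishes them.

Yes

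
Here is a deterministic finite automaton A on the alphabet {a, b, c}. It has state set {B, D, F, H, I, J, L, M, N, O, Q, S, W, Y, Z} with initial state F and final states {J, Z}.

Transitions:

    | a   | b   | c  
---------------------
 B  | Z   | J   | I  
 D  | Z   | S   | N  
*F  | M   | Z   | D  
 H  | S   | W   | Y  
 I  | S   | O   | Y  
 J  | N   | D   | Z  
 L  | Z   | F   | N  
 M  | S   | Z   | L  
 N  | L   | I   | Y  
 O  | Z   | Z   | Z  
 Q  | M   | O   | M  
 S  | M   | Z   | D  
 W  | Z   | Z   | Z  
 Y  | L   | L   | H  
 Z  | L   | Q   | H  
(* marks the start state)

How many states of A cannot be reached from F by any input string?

2

BFS from F reaches {D, F, H, I, L, M, N, O, Q, S, W, Y, Z}; the 2 state(s) B, J are never visited.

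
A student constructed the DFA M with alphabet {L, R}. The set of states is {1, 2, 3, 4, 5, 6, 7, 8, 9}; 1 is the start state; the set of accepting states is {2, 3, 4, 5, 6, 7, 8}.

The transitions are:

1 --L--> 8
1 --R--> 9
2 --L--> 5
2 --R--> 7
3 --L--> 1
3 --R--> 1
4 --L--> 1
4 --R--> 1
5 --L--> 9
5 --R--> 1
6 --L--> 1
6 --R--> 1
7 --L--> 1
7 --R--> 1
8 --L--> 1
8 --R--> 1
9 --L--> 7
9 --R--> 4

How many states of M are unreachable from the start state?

4

Starting at 1 and following transitions, the reachable set is {1, 4, 7, 8, 9}. That leaves 2, 3, 5, 6 unreachable — 4 in total.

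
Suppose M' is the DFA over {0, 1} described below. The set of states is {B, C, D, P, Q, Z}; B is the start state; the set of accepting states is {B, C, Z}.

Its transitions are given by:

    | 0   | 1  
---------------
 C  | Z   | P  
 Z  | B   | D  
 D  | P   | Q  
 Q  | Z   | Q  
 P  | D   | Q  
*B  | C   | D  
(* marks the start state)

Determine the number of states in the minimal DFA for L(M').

3

All states are reachable from the start state.
Start with accepting vs non-accepting: {B,C,Z} | {D,P,Q}.
Split {D,P,Q} by δ(·,0) → {D,P} and {Q}.
The partition is now stable with 3 blocks: {B,C,Z} | {D,P} | {Q}.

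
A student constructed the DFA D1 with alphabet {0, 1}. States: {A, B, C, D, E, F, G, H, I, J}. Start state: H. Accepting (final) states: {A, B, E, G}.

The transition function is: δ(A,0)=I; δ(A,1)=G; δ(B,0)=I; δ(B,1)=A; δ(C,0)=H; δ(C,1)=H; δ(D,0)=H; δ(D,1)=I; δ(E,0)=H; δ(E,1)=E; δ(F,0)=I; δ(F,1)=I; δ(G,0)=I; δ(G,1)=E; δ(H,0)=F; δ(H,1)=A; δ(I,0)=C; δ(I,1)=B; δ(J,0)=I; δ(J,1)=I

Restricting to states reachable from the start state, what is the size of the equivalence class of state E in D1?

First remove the unreachable states {D,J}; 8 states remain.
P0 = {A,B,E,G} | {C,F,H,I}.
On input 1, block {C,F,H,I} splits into {C,F} and {H,I}.
No further refinement is possible. Final partition (3 blocks): {A,B,E,G} | {C,F} | {H,I}.
The equivalence class containing E is {A,B,E,G}, of size 4.

4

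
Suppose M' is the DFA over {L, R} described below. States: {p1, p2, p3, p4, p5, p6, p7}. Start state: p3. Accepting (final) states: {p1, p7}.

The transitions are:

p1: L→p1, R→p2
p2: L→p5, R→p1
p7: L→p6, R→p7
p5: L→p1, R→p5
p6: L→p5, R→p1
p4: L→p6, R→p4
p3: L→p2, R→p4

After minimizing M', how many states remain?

States {p7} cannot be reached from the start state, so discard them.
P0 = {p1} | {p2,p3,p4,p5,p6}.
Refine {p2,p3,p4,p5,p6} on symbol L: members go to different blocks, giving {p2,p3,p4,p6} and {p5}.
Split {p2,p3,p4,p6} by δ(·,L) → {p2,p6} and {p3,p4}.
The partition is now stable with 4 blocks: {p1} | {p2,p6} | {p5} | {p3,p4}.

4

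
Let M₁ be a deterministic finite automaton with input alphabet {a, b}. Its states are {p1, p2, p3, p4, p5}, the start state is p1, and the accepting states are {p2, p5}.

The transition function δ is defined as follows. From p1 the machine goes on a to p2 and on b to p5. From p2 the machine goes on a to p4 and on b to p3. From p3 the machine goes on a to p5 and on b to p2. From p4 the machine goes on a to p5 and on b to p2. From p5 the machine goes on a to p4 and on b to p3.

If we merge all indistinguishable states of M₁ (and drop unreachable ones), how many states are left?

P0 = {p2,p5} | {p1,p3,p4}.
The partition is now stable with 2 blocks: {p2,p5} | {p1,p3,p4}.

2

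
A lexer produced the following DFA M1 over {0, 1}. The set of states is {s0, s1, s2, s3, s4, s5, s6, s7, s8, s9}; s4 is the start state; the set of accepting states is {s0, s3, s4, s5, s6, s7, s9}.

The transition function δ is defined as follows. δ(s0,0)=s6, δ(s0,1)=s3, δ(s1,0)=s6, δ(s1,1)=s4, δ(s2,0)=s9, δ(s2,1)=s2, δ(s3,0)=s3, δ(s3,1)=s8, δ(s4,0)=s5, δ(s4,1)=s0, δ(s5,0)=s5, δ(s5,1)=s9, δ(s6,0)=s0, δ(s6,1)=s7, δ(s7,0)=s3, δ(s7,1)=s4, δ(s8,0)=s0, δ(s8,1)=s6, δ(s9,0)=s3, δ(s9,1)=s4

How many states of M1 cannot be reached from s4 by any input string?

No path from s4 leads to s1, s2; the other 8 states are all reachable.

2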